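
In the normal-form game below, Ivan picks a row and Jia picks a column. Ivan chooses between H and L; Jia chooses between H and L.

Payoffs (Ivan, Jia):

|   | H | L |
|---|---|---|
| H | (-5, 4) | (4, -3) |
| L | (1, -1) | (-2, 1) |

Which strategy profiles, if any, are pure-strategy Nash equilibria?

none

(H, H): Ivan prefers L (1 > -5) — not an equilibrium.
(H, L): Jia prefers H (4 > -3) — not an equilibrium.
(L, H): Jia prefers L (1 > -1) — not an equilibrium.
(L, L): Ivan prefers H (4 > -2) — not an equilibrium.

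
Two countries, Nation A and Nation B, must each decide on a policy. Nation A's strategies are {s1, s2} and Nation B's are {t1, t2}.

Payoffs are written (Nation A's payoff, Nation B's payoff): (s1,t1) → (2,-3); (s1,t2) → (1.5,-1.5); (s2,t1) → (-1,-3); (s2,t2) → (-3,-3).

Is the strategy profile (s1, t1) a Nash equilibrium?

No

At (s1, t1), Nation A earns 2; switching to s2 would give -1, so Nation A has no profitable deviation.
Nation B earns -3; switching to t2 would give -1.5, so Nation B would deviate.
Since at least one player can profitably deviate, this is not a Nash equilibrium.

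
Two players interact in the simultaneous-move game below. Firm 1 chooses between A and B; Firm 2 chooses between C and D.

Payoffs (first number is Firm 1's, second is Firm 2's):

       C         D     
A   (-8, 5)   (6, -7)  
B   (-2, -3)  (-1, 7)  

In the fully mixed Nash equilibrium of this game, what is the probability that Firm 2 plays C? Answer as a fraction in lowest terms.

7/13

Let y be the probability that Firm 2 plays C. In a completely mixed equilibrium, Firm 1 must be indifferent between A and B.
Firm 1's expected payoff from A is −8y + 6(1−y); from B it is −2y − (1−y).
Setting these equal: −14y + 6 = −y − 1, so y = 7/13.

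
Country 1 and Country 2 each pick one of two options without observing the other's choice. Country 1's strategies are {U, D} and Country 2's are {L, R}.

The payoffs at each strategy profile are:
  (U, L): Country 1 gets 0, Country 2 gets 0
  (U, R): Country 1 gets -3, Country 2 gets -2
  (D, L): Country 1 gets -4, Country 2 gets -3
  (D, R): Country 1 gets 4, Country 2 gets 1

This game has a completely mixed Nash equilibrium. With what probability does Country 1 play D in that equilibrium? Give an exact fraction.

Let x be the probability that Country 1 plays U. In a completely mixed equilibrium, Country 2 must be indifferent between L and R.
Country 2's expected payoff from L is −3(1−x); from R it is −2x + (1−x).
Setting these equal: 3x − 3 = −3x + 1, so x = 2/3.
Therefore Country 1 plays D with probability 1 − 2/3 = 1/3.

1/3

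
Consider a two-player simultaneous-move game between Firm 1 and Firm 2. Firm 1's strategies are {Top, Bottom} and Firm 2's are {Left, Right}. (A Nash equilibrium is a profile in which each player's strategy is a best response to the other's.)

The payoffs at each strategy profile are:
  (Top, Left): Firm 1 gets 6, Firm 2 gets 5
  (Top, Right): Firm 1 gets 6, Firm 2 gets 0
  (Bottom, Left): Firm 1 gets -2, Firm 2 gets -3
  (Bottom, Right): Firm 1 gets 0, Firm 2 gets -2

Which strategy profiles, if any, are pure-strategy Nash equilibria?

(Top, Left)

(Top, Left): Firm 1 gets 6 ≥ -2 from Bottom, and Firm 2 gets 5 ≥ 0 from Right — Nash equilibrium.
(Top, Right): Firm 2 prefers Left (5 > 0) — not an equilibrium.
(Bottom, Left): Firm 1 prefers Top (6 > -2); Firm 2 prefers Right (-2 > -3) — not an equilibrium.
(Bottom, Right): Firm 1 prefers Top (6 > 0) — not an equilibrium.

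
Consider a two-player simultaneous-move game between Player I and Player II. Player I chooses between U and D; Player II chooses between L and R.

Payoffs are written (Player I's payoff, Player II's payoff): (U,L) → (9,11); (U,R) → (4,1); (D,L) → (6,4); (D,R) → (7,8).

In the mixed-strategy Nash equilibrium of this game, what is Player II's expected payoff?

6

First find p, the probability Player I plays U, from Player II's indifference between L and R: 11p + 4(1−p) = p + 8(1−p), giving p = 2/7.
Since Player II is indifferent in equilibrium, Player II's expected payoff equals the payoff from either column against (2/7, 5/7). Using L: 11(2/7) + 4(5/7) = 6.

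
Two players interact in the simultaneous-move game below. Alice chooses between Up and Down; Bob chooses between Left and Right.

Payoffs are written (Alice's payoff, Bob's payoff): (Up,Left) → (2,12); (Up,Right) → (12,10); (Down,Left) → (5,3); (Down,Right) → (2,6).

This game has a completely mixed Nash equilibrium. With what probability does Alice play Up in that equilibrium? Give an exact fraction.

3/5

Let r be the probability that Alice plays Up. In a completely mixed equilibrium, Bob must be indifferent between Left and Right.
Bob's expected payoff from Left is 12r + 3(1−r); from Right it is 10r + 6(1−r).
Setting these equal: 9r + 3 = 4r + 6, so r = 3/5.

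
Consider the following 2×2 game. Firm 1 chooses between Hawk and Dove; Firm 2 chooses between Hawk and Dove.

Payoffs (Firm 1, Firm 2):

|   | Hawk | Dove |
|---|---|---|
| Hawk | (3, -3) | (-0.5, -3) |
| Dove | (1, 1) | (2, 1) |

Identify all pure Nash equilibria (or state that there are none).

(Hawk, Hawk) and (Dove, Dove)

(Hawk, Hawk): Firm 1 gets 3 ≥ 1 from Dove, and Firm 2 gets -3 ≥ -3 from Dove — Nash equilibrium.
(Hawk, Dove): Firm 1 prefers Dove (2 > -0.5) — not an equilibrium.
(Dove, Hawk): Firm 1 prefers Hawk (3 > 1) — not an equilibrium.
(Dove, Dove): Firm 1 gets 2 ≥ -0.5 from Hawk, and Firm 2 gets 1 ≥ 1 from Hawk — Nash equilibrium.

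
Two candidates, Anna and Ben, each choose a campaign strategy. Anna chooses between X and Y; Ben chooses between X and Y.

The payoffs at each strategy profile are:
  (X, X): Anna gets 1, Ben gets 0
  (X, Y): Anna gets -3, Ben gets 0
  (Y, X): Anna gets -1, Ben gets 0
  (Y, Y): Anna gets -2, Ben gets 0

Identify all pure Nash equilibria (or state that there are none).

(X, X): Anna gets 1 ≥ -1 from Y, and Ben gets 0 ≥ 0 from Y — Nash equilibrium.
(X, Y): Anna prefers Y (-2 > -3) — not an equilibrium.
(Y, X): Anna prefers X (1 > -1) — not an equilibrium.
(Y, Y): Anna gets -2 ≥ -3 from X, and Ben gets 0 ≥ 0 from X — Nash equilibrium.

(X, X) and (Y, Y)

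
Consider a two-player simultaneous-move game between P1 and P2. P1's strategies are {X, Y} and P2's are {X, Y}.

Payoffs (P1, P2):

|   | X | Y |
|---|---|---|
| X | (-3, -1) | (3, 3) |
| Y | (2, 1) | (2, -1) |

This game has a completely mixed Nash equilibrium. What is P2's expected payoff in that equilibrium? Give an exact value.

First find x, the probability P1 plays X, from P2's indifference between X and Y: −x + (1−x) = 3x − (1−x), giving x = 1/3.
Since P2 is indifferent in equilibrium, P2's expected payoff equals the payoff from either column against (1/3, 2/3). Using X: −(1/3) + (2/3) = 1/3.

1/3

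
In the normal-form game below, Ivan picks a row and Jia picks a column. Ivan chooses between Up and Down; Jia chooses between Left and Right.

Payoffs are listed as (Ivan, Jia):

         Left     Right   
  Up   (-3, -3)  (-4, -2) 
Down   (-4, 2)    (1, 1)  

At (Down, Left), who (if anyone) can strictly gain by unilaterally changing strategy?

Ivan at (Down, Left) earns -4; deviating to Up yields -3 — a strict improvement.
Jia earns 2; deviating to Right yields 1 — not better.
Only Ivan has a strictly profitable deviation.

Ivan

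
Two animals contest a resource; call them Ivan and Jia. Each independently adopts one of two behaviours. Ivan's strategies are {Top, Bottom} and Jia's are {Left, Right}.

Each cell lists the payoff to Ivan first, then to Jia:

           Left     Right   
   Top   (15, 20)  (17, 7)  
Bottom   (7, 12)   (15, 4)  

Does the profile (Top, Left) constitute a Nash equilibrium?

Yes

At (Top, Left), Ivan earns 15; switching to Bottom would give 7, so Ivan has no profitable deviation.
Jia earns 20; switching to Right would give 7, so Jia has no profitable deviation.
Neither player can gain by a unilateral deviation, so this profile is a Nash equilibrium.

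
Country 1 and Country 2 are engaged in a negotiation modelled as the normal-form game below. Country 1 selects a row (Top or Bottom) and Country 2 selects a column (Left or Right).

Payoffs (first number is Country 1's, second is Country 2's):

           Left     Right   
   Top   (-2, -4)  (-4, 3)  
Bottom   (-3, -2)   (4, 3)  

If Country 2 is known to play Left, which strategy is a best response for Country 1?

Against Left, Country 1 earns -2 from Top and -3 from Bottom.
So Top is the best response.

Top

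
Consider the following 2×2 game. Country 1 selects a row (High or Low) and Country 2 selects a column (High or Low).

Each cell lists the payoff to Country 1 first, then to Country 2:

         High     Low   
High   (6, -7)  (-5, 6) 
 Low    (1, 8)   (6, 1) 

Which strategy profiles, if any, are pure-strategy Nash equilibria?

(High, High): Country 2 prefers Low (6 > -7) — not an equilibrium.
(High, Low): Country 1 prefers Low (6 > -5) — not an equilibrium.
(Low, High): Country 1 prefers High (6 > 1) — not an equilibrium.
(Low, Low): Country 2 prefers High (8 > 1) — not an equilibrium.

none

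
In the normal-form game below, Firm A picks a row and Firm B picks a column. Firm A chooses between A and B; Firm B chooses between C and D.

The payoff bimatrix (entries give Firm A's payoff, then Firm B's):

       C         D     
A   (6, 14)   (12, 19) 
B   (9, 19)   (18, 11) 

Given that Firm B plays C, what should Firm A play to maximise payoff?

Against C, Firm A earns 6 from A and 9 from B.
So B is the best response.

B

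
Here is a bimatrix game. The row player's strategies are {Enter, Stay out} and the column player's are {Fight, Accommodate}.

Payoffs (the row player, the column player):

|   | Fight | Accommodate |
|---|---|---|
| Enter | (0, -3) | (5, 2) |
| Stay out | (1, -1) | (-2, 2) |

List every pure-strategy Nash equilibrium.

(Enter, Fight): the row player prefers Stay out (1 > 0); the column player prefers Accommodate (2 > -3) — not an equilibrium.
(Enter, Accommodate): the row player gets 5 ≥ -2 from Stay out, and the column player gets 2 ≥ -3 from Fight — Nash equilibrium.
(Stay out, Fight): the column player prefers Accommodate (2 > -1) — not an equilibrium.
(Stay out, Accommodate): the row player prefers Enter (5 > -2) — not an equilibrium.

(Enter, Accommodate)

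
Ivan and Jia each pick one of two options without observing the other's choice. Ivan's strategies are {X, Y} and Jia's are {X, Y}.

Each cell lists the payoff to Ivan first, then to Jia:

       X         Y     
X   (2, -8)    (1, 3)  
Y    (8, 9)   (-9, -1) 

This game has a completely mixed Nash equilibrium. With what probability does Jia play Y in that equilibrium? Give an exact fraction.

Let q be the probability that Jia plays X. In a completely mixed equilibrium, Ivan must be indifferent between X and Y.
Ivan's expected payoff from X is 2q + (1−q); from Y it is 8q − 9(1−q).
Setting these equal: q + 1 = 17q − 9, so q = 5/8.
Therefore Jia plays Y with probability 1 − 5/8 = 3/8.

3/8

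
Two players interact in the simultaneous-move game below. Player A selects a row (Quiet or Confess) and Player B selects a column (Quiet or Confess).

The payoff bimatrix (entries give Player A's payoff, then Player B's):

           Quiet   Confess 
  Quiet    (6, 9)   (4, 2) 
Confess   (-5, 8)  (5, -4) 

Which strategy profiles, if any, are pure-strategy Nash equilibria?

(Quiet, Quiet): Player A gets 6 ≥ -5 from Confess, and Player B gets 9 ≥ 2 from Confess — Nash equilibrium.
(Quiet, Confess): Player A prefers Confess (5 > 4); Player B prefers Quiet (9 > 2) — not an equilibrium.
(Confess, Quiet): Player A prefers Quiet (6 > -5) — not an equilibrium.
(Confess, Confess): Player B prefers Quiet (8 > -4) — not an equilibrium.

(Quiet, Quiet)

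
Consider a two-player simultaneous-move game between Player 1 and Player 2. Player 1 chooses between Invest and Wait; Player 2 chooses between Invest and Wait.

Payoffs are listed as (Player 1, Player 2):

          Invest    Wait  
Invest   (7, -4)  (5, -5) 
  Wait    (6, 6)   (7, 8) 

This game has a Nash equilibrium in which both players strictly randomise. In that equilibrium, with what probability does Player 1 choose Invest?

2/3

Let x be the probability that Player 1 plays Invest. In a completely mixed equilibrium, Player 2 must be indifferent between Invest and Wait.
Player 2's expected payoff from Invest is −4x + 6(1−x); from Wait it is −5x + 8(1−x).
Setting these equal: −10x + 6 = −13x + 8, so x = 2/3.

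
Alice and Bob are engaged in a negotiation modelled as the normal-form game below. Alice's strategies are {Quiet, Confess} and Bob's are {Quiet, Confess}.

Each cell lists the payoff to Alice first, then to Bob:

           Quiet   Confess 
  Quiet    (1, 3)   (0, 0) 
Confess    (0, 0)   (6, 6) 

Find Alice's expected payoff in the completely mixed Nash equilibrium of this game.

First find y, the probability Bob plays Quiet, from Alice's indifference between Quiet and Confess: y = 6(1−y), giving y = 6/7.
Since Alice is indifferent in equilibrium, Alice's expected payoff equals the payoff from either row against (6/7, 1/7). Using Quiet: (6/7) = 6/7.

6/7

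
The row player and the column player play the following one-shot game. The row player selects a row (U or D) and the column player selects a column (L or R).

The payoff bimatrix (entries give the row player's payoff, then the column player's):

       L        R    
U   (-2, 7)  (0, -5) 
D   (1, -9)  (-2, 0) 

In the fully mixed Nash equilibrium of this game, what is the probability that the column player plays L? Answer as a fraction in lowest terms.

2/5

Let c be the probability that the column player plays L. In a completely mixed equilibrium, the row player must be indifferent between U and D.
The row player's expected payoff from U is −2c; from D it is c − 2(1−c).
Setting these equal: −2c = 3c − 2, so c = 2/5.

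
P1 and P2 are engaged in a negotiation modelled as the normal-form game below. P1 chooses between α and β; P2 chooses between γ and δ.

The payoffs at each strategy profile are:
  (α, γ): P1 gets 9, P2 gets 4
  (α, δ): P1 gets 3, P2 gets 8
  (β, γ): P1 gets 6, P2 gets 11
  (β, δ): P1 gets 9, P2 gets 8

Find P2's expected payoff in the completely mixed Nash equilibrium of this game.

First find x, the probability P1 plays α, from P2's indifference between γ and δ: 4x + 11(1−x) = 8x + 8(1−x), giving x = 3/7.
Since P2 is indifferent in equilibrium, P2's expected payoff equals the payoff from either column against (3/7, 4/7). Using γ: 4(3/7) + 11(4/7) = 8.

8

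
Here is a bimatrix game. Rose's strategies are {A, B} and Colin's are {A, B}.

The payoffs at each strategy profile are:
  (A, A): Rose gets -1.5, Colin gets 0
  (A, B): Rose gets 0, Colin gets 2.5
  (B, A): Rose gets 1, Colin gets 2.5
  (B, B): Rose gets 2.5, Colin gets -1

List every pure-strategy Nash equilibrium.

(B, A)

(A, A): Rose prefers B (1 > -1.5); Colin prefers B (2.5 > 0) — not an equilibrium.
(A, B): Rose prefers B (2.5 > 0) — not an equilibrium.
(B, A): Rose gets 1 ≥ -1.5 from A, and Colin gets 2.5 ≥ -1 from B — Nash equilibrium.
(B, B): Colin prefers A (2.5 > -1) — not an equilibrium.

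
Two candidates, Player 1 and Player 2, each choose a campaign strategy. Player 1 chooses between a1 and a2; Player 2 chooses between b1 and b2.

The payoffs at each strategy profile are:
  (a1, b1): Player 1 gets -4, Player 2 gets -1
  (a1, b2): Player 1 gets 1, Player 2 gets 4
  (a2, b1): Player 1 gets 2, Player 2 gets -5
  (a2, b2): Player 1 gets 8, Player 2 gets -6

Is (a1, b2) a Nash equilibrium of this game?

No

At (a1, b2), Player 1 earns 1; switching to a2 would give 8, so Player 1 would deviate.
Player 2 earns 4; switching to b1 would give -1, so Player 2 has no profitable deviation.
Since at least one player can profitably deviate, this is not a Nash equilibrium.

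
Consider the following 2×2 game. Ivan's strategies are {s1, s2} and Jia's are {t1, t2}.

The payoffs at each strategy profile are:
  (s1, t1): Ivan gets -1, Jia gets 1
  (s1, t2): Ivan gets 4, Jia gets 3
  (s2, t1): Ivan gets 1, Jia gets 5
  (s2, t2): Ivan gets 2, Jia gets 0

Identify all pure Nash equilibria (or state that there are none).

(s1, t2) and (s2, t1)

(s1, t1): Ivan prefers s2 (1 > -1); Jia prefers t2 (3 > 1) — not an equilibrium.
(s1, t2): Ivan gets 4 ≥ 2 from s2, and Jia gets 3 ≥ 1 from t1 — Nash equilibrium.
(s2, t1): Ivan gets 1 ≥ -1 from s1, and Jia gets 5 ≥ 0 from t2 — Nash equilibrium.
(s2, t2): Ivan prefers s1 (4 > 2); Jia prefers t1 (5 > 0) — not an equilibrium.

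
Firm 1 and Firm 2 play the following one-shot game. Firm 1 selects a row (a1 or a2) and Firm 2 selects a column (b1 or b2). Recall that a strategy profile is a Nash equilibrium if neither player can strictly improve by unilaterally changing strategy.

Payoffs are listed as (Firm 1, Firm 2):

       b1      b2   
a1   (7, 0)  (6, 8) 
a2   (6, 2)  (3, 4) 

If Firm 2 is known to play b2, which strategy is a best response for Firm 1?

a1

Against b2, Firm 1 earns 6 from a1 and 3 from a2.
So a1 is the best response.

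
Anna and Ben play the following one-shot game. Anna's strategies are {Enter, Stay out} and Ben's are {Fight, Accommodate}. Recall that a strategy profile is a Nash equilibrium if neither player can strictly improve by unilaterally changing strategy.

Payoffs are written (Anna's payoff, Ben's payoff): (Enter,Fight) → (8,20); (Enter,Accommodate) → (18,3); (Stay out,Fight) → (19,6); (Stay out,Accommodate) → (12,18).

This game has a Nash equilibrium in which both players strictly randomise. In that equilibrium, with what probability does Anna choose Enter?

Let p be the probability that Anna plays Enter. In a completely mixed equilibrium, Ben must be indifferent between Fight and Accommodate.
Ben's expected payoff from Fight is 20p + 6(1−p); from Accommodate it is 3p + 18(1−p).
Setting these equal: 14p + 6 = −15p + 18, so p = 12/29.

12/29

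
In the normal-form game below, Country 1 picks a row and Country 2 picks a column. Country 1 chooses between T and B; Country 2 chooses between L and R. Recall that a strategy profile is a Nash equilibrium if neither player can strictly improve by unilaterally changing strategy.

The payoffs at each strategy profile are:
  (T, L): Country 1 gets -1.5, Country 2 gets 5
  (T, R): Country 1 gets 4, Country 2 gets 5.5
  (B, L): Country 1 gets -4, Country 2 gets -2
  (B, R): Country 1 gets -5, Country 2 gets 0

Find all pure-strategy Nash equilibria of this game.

(T, R)

(T, L): Country 2 prefers R (5.5 > 5) — not an equilibrium.
(T, R): Country 1 gets 4 ≥ -5 from B, and Country 2 gets 5.5 ≥ 5 from L — Nash equilibrium.
(B, L): Country 1 prefers T (-1.5 > -4); Country 2 prefers R (0 > -2) — not an equilibrium.
(B, R): Country 1 prefers T (4 > -5) — not an equilibrium.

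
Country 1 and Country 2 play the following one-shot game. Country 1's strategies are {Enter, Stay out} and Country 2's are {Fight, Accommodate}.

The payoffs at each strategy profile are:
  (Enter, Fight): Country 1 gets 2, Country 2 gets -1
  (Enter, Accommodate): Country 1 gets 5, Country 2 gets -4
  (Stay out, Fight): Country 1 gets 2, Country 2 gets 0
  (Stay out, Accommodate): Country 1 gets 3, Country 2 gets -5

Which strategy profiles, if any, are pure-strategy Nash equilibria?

(Enter, Fight): Country 1 gets 2 ≥ 2 from Stay out, and Country 2 gets -1 ≥ -4 from Accommodate — Nash equilibrium.
(Enter, Accommodate): Country 2 prefers Fight (-1 > -4) — not an equilibrium.
(Stay out, Fight): Country 1 gets 2 ≥ 2 from Enter, and Country 2 gets 0 ≥ -5 from Accommodate — Nash equilibrium.
(Stay out, Accommodate): Country 1 prefers Enter (5 > 3); Country 2 prefers Fight (0 > -5) — not an equilibrium.

(Enter, Fight) and (Stay out, Fight)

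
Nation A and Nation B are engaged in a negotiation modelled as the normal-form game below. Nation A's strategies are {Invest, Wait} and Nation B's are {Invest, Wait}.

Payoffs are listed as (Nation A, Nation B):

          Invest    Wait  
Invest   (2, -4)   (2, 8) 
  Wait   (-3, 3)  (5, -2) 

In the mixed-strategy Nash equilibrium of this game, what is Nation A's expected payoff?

2

First find y, the probability Nation B plays Invest, from Nation A's indifference between Invest and Wait: 2y + 2(1−y) = −3y + 5(1−y), giving y = 3/8.
Since Nation A is indifferent in equilibrium, Nation A's expected payoff equals the payoff from either row against (3/8, 5/8). Using Invest: 2(3/8) + 2(5/8) = 2.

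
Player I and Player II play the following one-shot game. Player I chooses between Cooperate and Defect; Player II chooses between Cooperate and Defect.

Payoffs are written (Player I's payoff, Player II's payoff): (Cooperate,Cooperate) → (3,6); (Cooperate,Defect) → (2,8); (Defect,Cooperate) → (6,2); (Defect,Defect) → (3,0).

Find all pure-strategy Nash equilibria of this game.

(Defect, Cooperate)

(Cooperate, Cooperate): Player I prefers Defect (6 > 3); Player II prefers Defect (8 > 6) — not an equilibrium.
(Cooperate, Defect): Player I prefers Defect (3 > 2) — not an equilibrium.
(Defect, Cooperate): Player I gets 6 ≥ 3 from Cooperate, and Player II gets 2 ≥ 0 from Defect — Nash equilibrium.
(Defect, Defect): Player II prefers Cooperate (2 > 0) — not an equilibrium.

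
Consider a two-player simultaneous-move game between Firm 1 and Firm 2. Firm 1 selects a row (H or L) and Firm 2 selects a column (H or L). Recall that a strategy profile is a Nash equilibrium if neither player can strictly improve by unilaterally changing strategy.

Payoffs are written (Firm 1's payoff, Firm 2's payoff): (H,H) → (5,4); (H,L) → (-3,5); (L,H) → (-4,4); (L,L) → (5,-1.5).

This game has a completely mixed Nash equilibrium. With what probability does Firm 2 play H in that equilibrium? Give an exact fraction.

Let y be the probability that Firm 2 plays H. In a completely mixed equilibrium, Firm 1 must be indifferent between H and L.
Firm 1's expected payoff from H is 5y − 3(1−y); from L it is −4y + 5(1−y).
Setting these equal: 8y − 3 = −9y + 5, so y = 8/17.

8/17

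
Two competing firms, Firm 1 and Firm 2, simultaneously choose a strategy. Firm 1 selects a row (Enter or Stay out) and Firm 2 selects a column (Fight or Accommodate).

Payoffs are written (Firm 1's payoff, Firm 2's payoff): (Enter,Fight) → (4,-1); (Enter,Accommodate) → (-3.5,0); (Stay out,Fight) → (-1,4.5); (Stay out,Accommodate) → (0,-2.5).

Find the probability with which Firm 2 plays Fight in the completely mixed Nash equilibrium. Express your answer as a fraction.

7/17

Let q be the probability that Firm 2 plays Fight. In a completely mixed equilibrium, Firm 1 must be indifferent between Enter and Stay out.
Firm 1's expected payoff from Enter is 4q − 3.5(1−q); from Stay out it is −q.
Setting these equal: 7.5q − 3.5 = −q, so q = 7/17.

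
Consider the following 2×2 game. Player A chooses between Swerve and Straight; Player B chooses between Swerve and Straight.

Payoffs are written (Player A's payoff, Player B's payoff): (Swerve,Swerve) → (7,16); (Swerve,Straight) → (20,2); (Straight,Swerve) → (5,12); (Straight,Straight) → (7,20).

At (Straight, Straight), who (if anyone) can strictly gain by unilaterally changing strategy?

Player A

Player A at (Straight, Straight) earns 7; deviating to Swerve yields 20 — a strict improvement.
Player B earns 20; deviating to Swerve yields 12 — not better.
Only Player A has a strictly profitable deviation.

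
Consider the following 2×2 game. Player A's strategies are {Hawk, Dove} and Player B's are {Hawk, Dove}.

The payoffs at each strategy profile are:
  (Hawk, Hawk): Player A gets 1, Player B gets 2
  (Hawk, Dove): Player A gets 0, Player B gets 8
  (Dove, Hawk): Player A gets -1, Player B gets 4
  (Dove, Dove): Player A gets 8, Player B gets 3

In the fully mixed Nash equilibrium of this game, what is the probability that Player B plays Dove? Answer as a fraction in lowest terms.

1/5

Let q be the probability that Player B plays Hawk. In a completely mixed equilibrium, Player A must be indifferent between Hawk and Dove.
Player A's expected payoff from Hawk is q; from Dove it is −q + 8(1−q).
Setting these equal: q = −9q + 8, so q = 4/5.
Therefore Player B plays Dove with probability 1 − 4/5 = 1/5.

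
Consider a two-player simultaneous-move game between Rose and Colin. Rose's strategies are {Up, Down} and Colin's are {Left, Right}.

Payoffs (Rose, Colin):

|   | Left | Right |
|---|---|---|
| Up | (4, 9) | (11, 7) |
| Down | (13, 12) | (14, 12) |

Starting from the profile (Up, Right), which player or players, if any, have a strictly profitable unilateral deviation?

Both

Rose at (Up, Right) earns 11; deviating to Down yields 14 — a strict improvement.
Colin earns 7; deviating to Left yields 9 — a strict improvement.
Both Rose and Colin have strictly profitable deviations.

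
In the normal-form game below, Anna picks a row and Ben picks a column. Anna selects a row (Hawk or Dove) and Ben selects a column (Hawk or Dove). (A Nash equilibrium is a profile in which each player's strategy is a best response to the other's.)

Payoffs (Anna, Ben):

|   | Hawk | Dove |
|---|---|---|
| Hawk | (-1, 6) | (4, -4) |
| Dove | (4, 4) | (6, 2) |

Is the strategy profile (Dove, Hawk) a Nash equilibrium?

At (Dove, Hawk), Anna earns 4; switching to Hawk would give -1, so Anna has no profitable deviation.
Ben earns 4; switching to Dove would give 2, so Ben has no profitable deviation.
Neither player can gain by a unilateral deviation, so this profile is a Nash equilibrium.

Yes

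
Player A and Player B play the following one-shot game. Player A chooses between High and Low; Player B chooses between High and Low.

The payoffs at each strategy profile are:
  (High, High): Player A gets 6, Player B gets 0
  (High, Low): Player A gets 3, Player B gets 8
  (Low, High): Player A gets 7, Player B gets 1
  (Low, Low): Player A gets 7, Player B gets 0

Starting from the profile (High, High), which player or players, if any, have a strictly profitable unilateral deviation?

Player A at (High, High) earns 6; deviating to Low yields 7 — a strict improvement.
Player B earns 0; deviating to Low yields 8 — a strict improvement.
Both Player A and Player B have strictly profitable deviations.

Both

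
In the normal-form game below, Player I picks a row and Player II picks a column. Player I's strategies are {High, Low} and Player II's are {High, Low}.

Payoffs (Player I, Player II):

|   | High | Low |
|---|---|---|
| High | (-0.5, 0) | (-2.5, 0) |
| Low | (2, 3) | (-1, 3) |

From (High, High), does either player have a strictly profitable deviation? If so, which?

Player I at (High, High) earns -0.5; deviating to Low yields 2 — a strict improvement.
Player II earns 0; deviating to Low yields 0 — not better.
Only Player I has a strictly profitable deviation.

Player I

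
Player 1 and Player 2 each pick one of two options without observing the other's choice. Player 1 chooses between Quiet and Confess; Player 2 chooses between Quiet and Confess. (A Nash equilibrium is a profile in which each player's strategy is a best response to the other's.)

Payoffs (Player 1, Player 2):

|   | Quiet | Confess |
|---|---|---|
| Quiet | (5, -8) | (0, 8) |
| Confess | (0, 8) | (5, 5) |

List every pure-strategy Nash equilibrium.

none

(Quiet, Quiet): Player 2 prefers Confess (8 > -8) — not an equilibrium.
(Quiet, Confess): Player 1 prefers Confess (5 > 0) — not an equilibrium.
(Confess, Quiet): Player 1 prefers Quiet (5 > 0) — not an equilibrium.
(Confess, Confess): Player 2 prefers Quiet (8 > 5) — not an equilibrium.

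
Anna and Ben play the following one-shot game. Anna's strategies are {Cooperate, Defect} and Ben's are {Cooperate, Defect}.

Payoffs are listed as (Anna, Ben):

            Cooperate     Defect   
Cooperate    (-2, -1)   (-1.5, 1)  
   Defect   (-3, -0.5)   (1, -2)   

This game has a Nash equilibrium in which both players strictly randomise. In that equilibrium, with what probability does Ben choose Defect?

Let q be the probability that Ben plays Cooperate. In a completely mixed equilibrium, Anna must be indifferent between Cooperate and Defect.
Anna's expected payoff from Cooperate is −2q − 1.5(1−q); from Defect it is −3q + (1−q).
Setting these equal: −0.5q − 1.5 = −4q + 1, so q = 5/7.
Therefore Ben plays Defect with probability 1 − 5/7 = 2/7.

2/7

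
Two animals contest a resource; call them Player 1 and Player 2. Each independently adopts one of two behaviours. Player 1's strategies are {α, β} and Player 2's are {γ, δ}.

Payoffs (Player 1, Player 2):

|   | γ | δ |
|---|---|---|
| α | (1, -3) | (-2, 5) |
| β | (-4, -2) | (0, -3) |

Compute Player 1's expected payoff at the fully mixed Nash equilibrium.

-8/7

First find y, the probability Player 2 plays γ, from Player 1's indifference between α and β: y − 2(1−y) = −4y, giving y = 2/7.
Since Player 1 is indifferent in equilibrium, Player 1's expected payoff equals the payoff from either row against (2/7, 5/7). Using α: (2/7) − 2(5/7) = -8/7.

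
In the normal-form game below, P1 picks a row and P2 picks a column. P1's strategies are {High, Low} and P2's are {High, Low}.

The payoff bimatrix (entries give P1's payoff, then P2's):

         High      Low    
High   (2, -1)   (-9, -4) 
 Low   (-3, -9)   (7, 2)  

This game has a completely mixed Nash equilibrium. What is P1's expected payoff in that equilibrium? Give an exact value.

-13/21

First find y, the probability P2 plays High, from P1's indifference between High and Low: 2y − 9(1−y) = −3y + 7(1−y), giving y = 16/21.
Since P1 is indifferent in equilibrium, P1's expected payoff equals the payoff from either row against (16/21, 5/21). Using High: 2(16/21) − 9(5/21) = -13/21.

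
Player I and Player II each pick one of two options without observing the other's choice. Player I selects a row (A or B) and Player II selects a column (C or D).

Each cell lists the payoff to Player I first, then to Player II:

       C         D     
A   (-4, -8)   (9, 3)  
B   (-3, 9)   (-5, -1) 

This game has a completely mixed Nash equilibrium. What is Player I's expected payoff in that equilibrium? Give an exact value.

First find q, the probability Player II plays C, from Player I's indifference between A and B: −4q + 9(1−q) = −3q − 5(1−q), giving q = 14/15.
Since Player I is indifferent in equilibrium, Player I's expected payoff equals the payoff from either row against (14/15, 1/15). Using A: −4(14/15) + 9(1/15) = -47/15.

-47/15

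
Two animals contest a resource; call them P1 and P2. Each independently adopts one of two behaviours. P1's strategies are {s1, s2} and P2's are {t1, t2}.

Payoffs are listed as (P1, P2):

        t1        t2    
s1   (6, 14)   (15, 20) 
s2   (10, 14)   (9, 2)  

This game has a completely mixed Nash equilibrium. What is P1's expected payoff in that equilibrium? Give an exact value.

48/5

First find q, the probability P2 plays t1, from P1's indifference between s1 and s2: 6q + 15(1−q) = 10q + 9(1−q), giving q = 3/5.
Since P1 is indifferent in equilibrium, P1's expected payoff equals the payoff from either row against (3/5, 2/5). Using s1: 6(3/5) + 15(2/5) = 48/5.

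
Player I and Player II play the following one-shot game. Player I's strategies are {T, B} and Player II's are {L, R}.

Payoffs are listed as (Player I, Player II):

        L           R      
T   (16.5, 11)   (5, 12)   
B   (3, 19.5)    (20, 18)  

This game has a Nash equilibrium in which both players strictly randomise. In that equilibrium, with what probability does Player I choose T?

3/5

Let p be the probability that Player I plays T. In a completely mixed equilibrium, Player II must be indifferent between L and R.
Player II's expected payoff from L is 11p + 19.5(1−p); from R it is 12p + 18(1−p).
Setting these equal: −8.5p + 19.5 = −6p + 18, so p = 3/5.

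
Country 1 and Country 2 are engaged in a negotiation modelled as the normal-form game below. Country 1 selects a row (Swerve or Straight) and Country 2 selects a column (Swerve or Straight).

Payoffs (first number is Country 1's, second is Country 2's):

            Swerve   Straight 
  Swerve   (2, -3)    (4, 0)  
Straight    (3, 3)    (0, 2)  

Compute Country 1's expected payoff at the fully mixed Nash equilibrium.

12/5

First find q, the probability Country 2 plays Swerve, from Country 1's indifference between Swerve and Straight: 2q + 4(1−q) = 3q, giving q = 4/5.
Since Country 1 is indifferent in equilibrium, Country 1's expected payoff equals the payoff from either row against (4/5, 1/5). Using Swerve: 2(4/5) + 4(1/5) = 12/5.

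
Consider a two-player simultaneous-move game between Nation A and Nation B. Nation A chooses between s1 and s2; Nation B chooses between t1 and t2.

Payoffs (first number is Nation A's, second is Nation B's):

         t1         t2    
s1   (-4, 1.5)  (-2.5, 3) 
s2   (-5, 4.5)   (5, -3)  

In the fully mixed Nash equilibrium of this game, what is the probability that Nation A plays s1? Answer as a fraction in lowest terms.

Let x be the probability that Nation A plays s1. In a completely mixed equilibrium, Nation B must be indifferent between t1 and t2.
Nation B's expected payoff from t1 is 1.5x + 4.5(1−x); from t2 it is 3x − 3(1−x).
Setting these equal: −3x + 4.5 = 6x − 3, so x = 5/6.

5/6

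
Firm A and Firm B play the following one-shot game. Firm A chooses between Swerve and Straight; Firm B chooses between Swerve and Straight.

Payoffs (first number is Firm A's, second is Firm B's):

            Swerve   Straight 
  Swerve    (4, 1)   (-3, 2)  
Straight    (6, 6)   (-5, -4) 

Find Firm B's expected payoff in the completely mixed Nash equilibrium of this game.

First find x, the probability Firm A plays Swerve, from Firm B's indifference between Swerve and Straight: x + 6(1−x) = 2x − 4(1−x), giving x = 10/11.
Since Firm B is indifferent in equilibrium, Firm B's expected payoff equals the payoff from either column against (10/11, 1/11). Using Swerve: (10/11) + 6(1/11) = 16/11.

16/11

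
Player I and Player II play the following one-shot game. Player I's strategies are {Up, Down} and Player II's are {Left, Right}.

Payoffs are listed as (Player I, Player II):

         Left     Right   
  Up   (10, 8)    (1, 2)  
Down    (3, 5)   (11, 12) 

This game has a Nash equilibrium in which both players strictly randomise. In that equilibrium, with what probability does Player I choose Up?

7/13

Let x be the probability that Player I plays Up. In a completely mixed equilibrium, Player II must be indifferent between Left and Right.
Player II's expected payoff from Left is 8x + 5(1−x); from Right it is 2x + 12(1−x).
Setting these equal: 3x + 5 = −10x + 12, so x = 7/13.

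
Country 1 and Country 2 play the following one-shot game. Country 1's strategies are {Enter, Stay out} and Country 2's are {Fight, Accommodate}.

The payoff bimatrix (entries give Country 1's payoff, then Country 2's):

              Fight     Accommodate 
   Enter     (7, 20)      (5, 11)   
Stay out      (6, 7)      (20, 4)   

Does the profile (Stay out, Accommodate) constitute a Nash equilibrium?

At (Stay out, Accommodate), Country 1 earns 20; switching to Enter would give 5, so Country 1 has no profitable deviation.
Country 2 earns 4; switching to Fight would give 7, so Country 2 would deviate.
Since at least one player can profitably deviate, this is not a Nash equilibrium.

No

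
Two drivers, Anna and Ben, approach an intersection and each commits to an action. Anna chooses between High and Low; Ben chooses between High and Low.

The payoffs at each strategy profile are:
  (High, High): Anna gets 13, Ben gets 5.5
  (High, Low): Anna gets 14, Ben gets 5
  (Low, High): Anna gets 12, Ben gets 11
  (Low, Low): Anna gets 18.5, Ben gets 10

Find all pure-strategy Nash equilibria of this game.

(High, High)

(High, High): Anna gets 13 ≥ 12 from Low, and Ben gets 5.5 ≥ 5 from Low — Nash equilibrium.
(High, Low): Anna prefers Low (18.5 > 14); Ben prefers High (5.5 > 5) — not an equilibrium.
(Low, High): Anna prefers High (13 > 12) — not an equilibrium.
(Low, Low): Ben prefers High (11 > 10) — not an equilibrium.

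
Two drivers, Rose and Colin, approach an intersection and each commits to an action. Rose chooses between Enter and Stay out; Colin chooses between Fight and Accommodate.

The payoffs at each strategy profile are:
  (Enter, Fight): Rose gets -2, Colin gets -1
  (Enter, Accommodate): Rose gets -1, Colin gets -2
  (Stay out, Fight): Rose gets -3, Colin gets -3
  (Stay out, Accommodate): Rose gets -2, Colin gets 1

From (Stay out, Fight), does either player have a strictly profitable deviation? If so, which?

Both

Rose at (Stay out, Fight) earns -3; deviating to Enter yields -2 — a strict improvement.
Colin earns -3; deviating to Accommodate yields 1 — a strict improvement.
Both Rose and Colin have strictly profitable deviations.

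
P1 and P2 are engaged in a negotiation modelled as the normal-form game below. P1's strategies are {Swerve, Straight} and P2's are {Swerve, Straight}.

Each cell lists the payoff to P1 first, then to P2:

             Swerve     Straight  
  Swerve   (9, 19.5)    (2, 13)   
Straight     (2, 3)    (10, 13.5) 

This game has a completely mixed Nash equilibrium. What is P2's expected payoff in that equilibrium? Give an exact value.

897/68

First find x, the probability P1 plays Swerve, from P2's indifference between Swerve and Straight: 19.5x + 3(1−x) = 13x + 13.5(1−x), giving x = 21/34.
Since P2 is indifferent in equilibrium, P2's expected payoff equals the payoff from either column against (21/34, 13/34). Using Swerve: 19.5(21/34) + 3(13/34) = 897/68.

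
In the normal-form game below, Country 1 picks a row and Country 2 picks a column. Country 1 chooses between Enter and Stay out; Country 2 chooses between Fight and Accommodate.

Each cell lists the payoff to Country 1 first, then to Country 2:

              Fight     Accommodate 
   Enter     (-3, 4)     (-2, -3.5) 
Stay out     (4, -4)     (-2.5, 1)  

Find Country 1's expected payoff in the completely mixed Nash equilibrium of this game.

-31/15

First find q, the probability Country 2 plays Fight, from Country 1's indifference between Enter and Stay out: −3q − 2(1−q) = 4q − 2.5(1−q), giving q = 1/15.
Since Country 1 is indifferent in equilibrium, Country 1's expected payoff equals the payoff from either row against (1/15, 14/15). Using Enter: −3(1/15) − 2(14/15) = -31/15.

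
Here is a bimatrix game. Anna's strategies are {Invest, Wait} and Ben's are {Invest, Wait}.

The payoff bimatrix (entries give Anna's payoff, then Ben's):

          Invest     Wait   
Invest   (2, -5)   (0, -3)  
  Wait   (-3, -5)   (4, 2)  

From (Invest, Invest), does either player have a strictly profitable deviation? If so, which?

Ben

Anna at (Invest, Invest) earns 2; deviating to Wait yields -3 — not better.
Ben earns -5; deviating to Wait yields -3 — a strict improvement.
Only Ben has a strictly profitable deviation.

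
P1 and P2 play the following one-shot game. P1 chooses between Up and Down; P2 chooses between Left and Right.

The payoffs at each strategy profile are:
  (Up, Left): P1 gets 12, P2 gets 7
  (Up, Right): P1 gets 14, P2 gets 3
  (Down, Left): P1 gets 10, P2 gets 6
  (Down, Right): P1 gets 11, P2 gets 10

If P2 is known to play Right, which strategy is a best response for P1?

Up

Against Right, P1 earns 14 from Up and 11 from Down.
So Up is the best response.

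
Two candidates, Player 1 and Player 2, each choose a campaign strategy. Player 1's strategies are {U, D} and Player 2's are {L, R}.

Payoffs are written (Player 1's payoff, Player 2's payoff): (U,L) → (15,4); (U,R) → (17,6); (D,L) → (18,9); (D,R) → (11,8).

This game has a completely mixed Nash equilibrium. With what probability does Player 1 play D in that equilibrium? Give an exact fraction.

Let p be the probability that Player 1 plays U. In a completely mixed equilibrium, Player 2 must be indifferent between L and R.
Player 2's expected payoff from L is 4p + 9(1−p); from R it is 6p + 8(1−p).
Setting these equal: −5p + 9 = −2p + 8, so p = 1/3.
Therefore Player 1 plays D with probability 1 − 1/3 = 2/3.

2/3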